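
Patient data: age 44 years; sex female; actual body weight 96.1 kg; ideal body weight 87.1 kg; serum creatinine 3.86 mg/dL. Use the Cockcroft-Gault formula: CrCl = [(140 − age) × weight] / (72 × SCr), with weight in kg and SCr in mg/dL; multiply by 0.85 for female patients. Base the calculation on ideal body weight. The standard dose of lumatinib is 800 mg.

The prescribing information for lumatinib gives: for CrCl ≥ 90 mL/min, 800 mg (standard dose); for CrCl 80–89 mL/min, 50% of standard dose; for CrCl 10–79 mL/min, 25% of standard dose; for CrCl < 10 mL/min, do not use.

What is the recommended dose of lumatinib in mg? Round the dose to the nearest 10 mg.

CrCl = (140 − 44) × 87.1 / (72 × 3.86) × 0.85 = 8361.6 / 277.92 × 0.85 ≈ 25.6 mL/min
CrCl ≈ 26 mL/min → bracket 10–79 mL/min.
25% of 800 mg = 200 mg

200 mg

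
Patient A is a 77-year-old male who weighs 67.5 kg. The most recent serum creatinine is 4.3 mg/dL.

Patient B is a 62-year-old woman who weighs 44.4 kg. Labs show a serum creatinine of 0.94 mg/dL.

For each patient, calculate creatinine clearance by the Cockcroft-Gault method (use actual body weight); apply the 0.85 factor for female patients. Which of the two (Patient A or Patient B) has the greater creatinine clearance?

Patient B

Patient A: CrCl = (140 − 77) × 67.5 / (72 × 4.3) = 4252.5 / 309.60 ≈ 13.7 mL/min
Patient B: CrCl = (140 − 62) × 44.4 / (72 × 0.94) × 0.85 = 3463.2 / 67.68 × 0.85 ≈ 43.5 mL/min
13.7 vs 43.5 mL/min → Patient B is higher.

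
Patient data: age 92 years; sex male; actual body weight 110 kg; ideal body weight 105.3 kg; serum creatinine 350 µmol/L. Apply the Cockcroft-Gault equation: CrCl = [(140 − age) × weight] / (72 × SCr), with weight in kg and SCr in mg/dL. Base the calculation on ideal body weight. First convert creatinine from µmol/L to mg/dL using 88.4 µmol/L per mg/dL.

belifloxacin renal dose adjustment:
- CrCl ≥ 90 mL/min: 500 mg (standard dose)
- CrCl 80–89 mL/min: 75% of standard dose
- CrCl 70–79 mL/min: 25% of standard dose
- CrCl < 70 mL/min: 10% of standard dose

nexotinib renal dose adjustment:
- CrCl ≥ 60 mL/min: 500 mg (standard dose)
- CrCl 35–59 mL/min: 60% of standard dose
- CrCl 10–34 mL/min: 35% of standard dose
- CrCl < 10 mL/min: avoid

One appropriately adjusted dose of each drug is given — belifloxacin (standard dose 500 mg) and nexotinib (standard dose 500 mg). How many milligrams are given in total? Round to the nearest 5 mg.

SCr = 350 / 88.4 = 3.959 mg/dL
CrCl = (140 − 92) × 105.3 / (72 × 3.959) = 5054.4 / 285.05 ≈ 17.7 mL/min
CrCl ≈ 18 mL/min.
belifloxacin: < 70 mL/min → 10% of 500 mg = 50 mg.
nexotinib: 10–34 mL/min → 35% of 500 mg = 175 mg.
Total = 50 + 175 = 225 mg.

225 mg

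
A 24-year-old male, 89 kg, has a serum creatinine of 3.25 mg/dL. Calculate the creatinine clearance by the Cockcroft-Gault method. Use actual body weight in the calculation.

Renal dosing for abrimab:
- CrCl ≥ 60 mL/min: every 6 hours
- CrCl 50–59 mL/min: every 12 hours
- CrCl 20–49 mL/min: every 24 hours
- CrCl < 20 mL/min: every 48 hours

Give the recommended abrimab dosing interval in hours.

CrCl = (140 − 24) × 89 / (72 × 3.25) = 10324.0 / 234.00 ≈ 44.1 mL/min
CrCl ≈ 44 mL/min → bracket 20–49 mL/min → every 24 hours.

every 24 hours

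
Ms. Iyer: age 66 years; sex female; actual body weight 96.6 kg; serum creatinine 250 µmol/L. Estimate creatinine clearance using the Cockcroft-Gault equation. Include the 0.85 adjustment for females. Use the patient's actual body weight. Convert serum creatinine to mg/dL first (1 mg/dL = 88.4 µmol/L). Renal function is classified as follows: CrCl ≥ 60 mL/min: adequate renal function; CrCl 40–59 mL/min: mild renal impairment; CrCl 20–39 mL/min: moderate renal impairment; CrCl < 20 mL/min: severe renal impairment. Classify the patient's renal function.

SCr = 250 / 88.4 = 2.828 mg/dL
CrCl = (140 − 66) × 96.6 / (72 × 2.828) × 0.85 = 7148.4 / 203.62 × 0.85 ≈ 29.8 mL/min
30 mL/min falls in the 'moderate renal impairment' range.

moderate renal impairment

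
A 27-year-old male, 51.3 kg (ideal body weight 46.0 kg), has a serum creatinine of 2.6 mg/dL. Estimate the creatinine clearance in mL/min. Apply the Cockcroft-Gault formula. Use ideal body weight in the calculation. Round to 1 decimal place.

27.8 mL/min

CrCl = (140 − 27) × 46 / (72 × 2.6) = 5198.0 / 187.20 ≈ 27.8 mL/min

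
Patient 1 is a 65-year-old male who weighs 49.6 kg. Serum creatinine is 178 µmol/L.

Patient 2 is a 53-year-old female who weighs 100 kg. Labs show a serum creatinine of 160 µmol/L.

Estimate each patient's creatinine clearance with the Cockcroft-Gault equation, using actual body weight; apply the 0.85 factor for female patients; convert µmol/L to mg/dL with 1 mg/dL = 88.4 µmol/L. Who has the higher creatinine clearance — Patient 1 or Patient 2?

Patient 1: SCr = 178 / 88.4 = 2.014 mg/dL
Patient 1: CrCl = (140 − 65) × 49.6 / (72 × 2.014) = 3720.0 / 145.01 ≈ 25.7 mL/min
Patient 2: SCr = 160 / 88.4 = 1.81 mg/dL
Patient 2: CrCl = (140 − 53) × 100 / (72 × 1.81) × 0.85 = 8700.0 / 130.32 × 0.85 ≈ 56.7 mL/min
25.7 vs 56.7 mL/min → Patient 2 is higher.

Patient 2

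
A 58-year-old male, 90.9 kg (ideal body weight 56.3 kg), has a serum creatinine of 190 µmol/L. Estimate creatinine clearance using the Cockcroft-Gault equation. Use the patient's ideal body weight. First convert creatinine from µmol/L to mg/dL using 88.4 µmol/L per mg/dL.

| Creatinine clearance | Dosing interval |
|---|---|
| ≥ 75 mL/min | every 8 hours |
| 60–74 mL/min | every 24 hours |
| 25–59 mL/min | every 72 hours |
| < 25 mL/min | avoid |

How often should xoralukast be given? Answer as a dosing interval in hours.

SCr = 190 / 88.4 = 2.149 mg/dL
CrCl = (140 − 58) × 56.3 / (72 × 2.149) = 4616.6 / 154.73 ≈ 29.8 mL/min
CrCl ≈ 30 mL/min → bracket 25–59 mL/min → every 72 hours.

every 72 hours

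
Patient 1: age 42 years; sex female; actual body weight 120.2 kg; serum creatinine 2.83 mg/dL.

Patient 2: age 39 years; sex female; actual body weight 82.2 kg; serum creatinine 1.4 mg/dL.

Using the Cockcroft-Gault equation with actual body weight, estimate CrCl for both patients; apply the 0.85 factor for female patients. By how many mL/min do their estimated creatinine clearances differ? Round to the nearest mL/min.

Patient 1: CrCl = (140 − 42) × 120.2 / (72 × 2.83) × 0.85 = 11779.6 / 203.76 × 0.85 ≈ 49.1 mL/min
Patient 2: CrCl = (140 − 39) × 82.2 / (72 × 1.4) × 0.85 = 8302.2 / 100.80 × 0.85 ≈ 70.0 mL/min
|49.1 − 70.0| = 20.9 mL/min

21 mL/min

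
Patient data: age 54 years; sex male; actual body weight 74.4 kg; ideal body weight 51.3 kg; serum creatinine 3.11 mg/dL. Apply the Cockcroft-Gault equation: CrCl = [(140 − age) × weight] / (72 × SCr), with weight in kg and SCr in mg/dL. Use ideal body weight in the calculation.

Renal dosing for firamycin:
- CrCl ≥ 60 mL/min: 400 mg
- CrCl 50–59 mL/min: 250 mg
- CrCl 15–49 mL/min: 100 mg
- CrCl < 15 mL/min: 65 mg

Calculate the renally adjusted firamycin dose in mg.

CrCl = (140 − 54) × 51.3 / (72 × 3.11) = 4411.8 / 223.92 ≈ 19.7 mL/min
CrCl ≈ 20 mL/min → bracket 15–49 mL/min.
Dose for this bracket: 100 mg.

100 mg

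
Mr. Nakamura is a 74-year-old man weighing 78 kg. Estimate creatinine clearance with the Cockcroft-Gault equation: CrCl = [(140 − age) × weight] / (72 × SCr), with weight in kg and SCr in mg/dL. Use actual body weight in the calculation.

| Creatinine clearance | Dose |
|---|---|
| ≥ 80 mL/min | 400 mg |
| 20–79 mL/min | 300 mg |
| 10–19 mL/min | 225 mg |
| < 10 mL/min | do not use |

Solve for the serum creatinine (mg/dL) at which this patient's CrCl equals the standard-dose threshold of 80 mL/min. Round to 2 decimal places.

Standard dose requires CrCl ≥ 80 mL/min.
Set (140 − 74) × 78 / (72 × SCr) = 80
SCr = (140 − 74) × 78 / (72 × 80) = 0.894 mg/dL

0.89 mg/dL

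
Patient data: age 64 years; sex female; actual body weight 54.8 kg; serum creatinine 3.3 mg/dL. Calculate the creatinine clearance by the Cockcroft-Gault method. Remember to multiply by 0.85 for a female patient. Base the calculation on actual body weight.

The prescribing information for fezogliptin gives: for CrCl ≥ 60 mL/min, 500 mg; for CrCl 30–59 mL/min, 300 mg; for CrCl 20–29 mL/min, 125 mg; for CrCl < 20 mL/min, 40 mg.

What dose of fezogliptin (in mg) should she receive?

CrCl = (140 − 64) × 54.8 / (72 × 3.3) × 0.85 = 4164.8 / 237.60 × 0.85 ≈ 14.9 mL/min
CrCl ≈ 15 mL/min → bracket < 20 mL/min.
Dose for this bracket: 40 mg.

40 mg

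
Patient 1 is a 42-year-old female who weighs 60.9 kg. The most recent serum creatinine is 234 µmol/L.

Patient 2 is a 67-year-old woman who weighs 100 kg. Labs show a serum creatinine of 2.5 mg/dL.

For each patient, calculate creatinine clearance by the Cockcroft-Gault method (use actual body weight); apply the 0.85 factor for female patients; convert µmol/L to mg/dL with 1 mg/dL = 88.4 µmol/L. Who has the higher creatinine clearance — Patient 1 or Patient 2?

Patient 1: SCr = 234 / 88.4 = 2.647 mg/dL
Patient 1: CrCl = (140 − 42) × 60.9 / (72 × 2.647) × 0.85 = 5968.2 / 190.58 × 0.85 ≈ 26.6 mL/min
Patient 2: CrCl = (140 − 67) × 100 / (72 × 2.5) × 0.85 = 7300.0 / 180.00 × 0.85 ≈ 34.5 mL/min
26.6 vs 34.5 mL/min → Patient 2 is higher.

Patient 2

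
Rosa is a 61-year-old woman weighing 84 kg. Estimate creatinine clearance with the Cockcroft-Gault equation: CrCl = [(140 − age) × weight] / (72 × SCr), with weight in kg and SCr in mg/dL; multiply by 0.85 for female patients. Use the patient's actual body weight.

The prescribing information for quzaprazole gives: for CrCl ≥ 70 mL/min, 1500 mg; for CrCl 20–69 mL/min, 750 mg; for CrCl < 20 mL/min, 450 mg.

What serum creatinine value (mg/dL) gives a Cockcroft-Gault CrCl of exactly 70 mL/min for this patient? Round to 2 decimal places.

1.12 mg/dL

Standard dose requires CrCl ≥ 70 mL/min.
Set (140 − 61) × 84 × 0.85 / (72 × SCr) = 70
SCr = (140 − 61) × 84 × 0.85 / (72 × 70) = 1.119 mg/dL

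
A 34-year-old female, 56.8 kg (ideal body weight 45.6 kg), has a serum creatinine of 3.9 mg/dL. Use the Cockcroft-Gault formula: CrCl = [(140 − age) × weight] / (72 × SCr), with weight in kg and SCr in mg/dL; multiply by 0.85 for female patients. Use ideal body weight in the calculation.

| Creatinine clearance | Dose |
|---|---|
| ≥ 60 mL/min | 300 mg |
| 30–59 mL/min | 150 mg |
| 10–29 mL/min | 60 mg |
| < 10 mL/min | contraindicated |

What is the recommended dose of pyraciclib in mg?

60 mg

CrCl = (140 − 34) × 45.6 / (72 × 3.9) × 0.85 = 4833.6 / 280.80 × 0.85 ≈ 14.6 mL/min
CrCl ≈ 15 mL/min → bracket 10–29 mL/min.
Dose for this bracket: 60 mg.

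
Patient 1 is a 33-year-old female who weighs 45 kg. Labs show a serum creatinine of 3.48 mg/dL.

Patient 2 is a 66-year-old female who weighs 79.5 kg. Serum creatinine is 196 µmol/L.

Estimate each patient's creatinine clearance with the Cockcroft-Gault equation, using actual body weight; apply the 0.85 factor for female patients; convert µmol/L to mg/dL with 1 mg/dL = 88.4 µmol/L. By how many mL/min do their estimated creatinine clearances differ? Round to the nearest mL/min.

15 mL/min

Patient 1: CrCl = (140 − 33) × 45 / (72 × 3.48) × 0.85 = 4815.0 / 250.56 × 0.85 ≈ 16.3 mL/min
Patient 2: SCr = 196 / 88.4 = 2.217 mg/dL
Patient 2: CrCl = (140 − 66) × 79.5 / (72 × 2.217) × 0.85 = 5883.0 / 159.62 × 0.85 ≈ 31.3 mL/min
|16.3 − 31.3| = 15.0 mL/min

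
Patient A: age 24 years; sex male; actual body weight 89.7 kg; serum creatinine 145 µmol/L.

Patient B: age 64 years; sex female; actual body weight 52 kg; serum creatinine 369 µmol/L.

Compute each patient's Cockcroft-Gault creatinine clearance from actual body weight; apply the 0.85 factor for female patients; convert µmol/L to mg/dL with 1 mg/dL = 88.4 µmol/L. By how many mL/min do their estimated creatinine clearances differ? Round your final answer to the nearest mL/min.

77 mL/min

Patient A: SCr = 145 / 88.4 = 1.64 mg/dL
Patient A: CrCl = (140 − 24) × 89.7 / (72 × 1.64) = 10405.2 / 118.08 ≈ 88.1 mL/min
Patient B: SCr = 369 / 88.4 = 4.174 mg/dL
Patient B: CrCl = (140 − 64) × 52 / (72 × 4.174) × 0.85 = 3952.0 / 300.53 × 0.85 ≈ 11.2 mL/min
|88.1 − 11.2| = 76.9 mL/min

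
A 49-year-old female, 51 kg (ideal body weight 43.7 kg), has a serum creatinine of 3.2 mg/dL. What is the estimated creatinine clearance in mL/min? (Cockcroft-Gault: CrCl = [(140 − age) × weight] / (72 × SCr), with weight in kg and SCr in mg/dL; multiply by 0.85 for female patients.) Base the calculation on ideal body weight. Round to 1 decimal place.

CrCl = (140 − 49) × 43.7 / (72 × 3.2) × 0.85 = 3976.7 / 230.40 × 0.85 ≈ 14.7 mL/min

14.7 mL/min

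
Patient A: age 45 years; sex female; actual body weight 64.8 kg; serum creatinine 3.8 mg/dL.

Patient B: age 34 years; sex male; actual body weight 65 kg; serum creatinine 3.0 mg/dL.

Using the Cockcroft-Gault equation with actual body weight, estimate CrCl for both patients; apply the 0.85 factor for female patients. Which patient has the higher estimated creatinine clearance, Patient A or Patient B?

Patient B

Patient A: CrCl = (140 − 45) × 64.8 / (72 × 3.8) × 0.85 = 6156.0 / 273.60 × 0.85 ≈ 19.1 mL/min
Patient B: CrCl = (140 − 34) × 65 / (72 × 3) = 6890.0 / 216.00 ≈ 31.9 mL/min
19.1 vs 31.9 mL/min → Patient B is higher.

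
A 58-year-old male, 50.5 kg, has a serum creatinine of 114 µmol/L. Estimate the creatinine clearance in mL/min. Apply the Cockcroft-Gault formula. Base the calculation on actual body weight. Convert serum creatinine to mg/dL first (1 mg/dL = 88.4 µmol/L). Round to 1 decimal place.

44.6 mL/min

SCr = 114 / 88.4 = 1.29 mg/dL
CrCl = (140 − 58) × 50.5 / (72 × 1.29) = 4141.0 / 92.88 ≈ 44.6 mL/min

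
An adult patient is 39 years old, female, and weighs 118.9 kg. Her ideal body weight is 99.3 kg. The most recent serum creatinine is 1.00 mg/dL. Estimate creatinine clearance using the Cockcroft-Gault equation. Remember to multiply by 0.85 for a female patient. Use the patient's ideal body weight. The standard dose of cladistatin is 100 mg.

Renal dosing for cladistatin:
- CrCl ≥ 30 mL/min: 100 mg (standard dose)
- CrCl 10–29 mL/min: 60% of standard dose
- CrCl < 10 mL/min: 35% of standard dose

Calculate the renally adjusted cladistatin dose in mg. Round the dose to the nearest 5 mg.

CrCl = (140 − 39) × 99.3 / (72 × 1) × 0.85 = 10029.3 / 72.00 × 0.85 ≈ 118.4 mL/min
CrCl ≈ 118 mL/min → bracket ≥ 30 mL/min.
100% of 100 mg = 100 mg

100 mg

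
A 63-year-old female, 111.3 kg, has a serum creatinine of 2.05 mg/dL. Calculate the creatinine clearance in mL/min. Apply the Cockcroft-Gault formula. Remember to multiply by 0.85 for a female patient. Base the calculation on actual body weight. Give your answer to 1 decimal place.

49.4 mL/min

CrCl = (140 − 63) × 111.3 / (72 × 2.05) × 0.85 = 8570.1 / 147.60 × 0.85 ≈ 49.4 mL/min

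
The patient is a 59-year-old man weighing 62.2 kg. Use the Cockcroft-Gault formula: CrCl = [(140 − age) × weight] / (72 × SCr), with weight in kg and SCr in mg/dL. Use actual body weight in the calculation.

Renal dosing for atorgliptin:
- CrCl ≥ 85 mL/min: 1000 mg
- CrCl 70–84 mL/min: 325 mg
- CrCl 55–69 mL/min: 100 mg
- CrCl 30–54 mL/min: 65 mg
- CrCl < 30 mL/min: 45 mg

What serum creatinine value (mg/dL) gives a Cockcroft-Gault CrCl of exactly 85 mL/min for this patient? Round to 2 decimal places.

Standard dose requires CrCl ≥ 85 mL/min.
Set (140 − 59) × 62.2 / (72 × SCr) = 85
SCr = (140 − 59) × 62.2 / (72 × 85) = 0.823 mg/dL

0.82 mg/dL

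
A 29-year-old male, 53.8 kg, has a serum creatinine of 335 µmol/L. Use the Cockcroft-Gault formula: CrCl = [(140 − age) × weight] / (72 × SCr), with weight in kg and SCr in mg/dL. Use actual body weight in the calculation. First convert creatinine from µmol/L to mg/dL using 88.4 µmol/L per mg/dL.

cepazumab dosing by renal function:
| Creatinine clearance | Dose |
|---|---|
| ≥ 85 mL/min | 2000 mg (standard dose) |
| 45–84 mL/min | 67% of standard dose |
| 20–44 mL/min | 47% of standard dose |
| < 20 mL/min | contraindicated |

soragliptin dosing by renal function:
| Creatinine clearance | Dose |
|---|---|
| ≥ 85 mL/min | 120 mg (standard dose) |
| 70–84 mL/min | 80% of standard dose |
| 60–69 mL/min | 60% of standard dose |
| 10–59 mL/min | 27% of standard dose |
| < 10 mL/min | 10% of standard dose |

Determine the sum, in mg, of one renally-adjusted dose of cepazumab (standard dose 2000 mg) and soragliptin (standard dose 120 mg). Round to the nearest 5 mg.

970 mg

SCr = 335 / 88.4 = 3.79 mg/dL
CrCl = (140 − 29) × 53.8 / (72 × 3.79) = 5971.8 / 272.88 ≈ 21.9 mL/min
CrCl ≈ 22 mL/min.
cepazumab: 20–44 mL/min → 47% of 2000 mg = 940 mg.
soragliptin: 10–59 mL/min → 27% of 120 mg = 32.4 mg.
Total = 940 + 32.4 = 972.4 mg.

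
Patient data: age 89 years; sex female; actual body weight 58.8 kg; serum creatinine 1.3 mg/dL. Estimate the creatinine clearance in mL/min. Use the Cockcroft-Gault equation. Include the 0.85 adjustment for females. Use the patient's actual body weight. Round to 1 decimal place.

27.2 mL/min

CrCl = (140 − 89) × 58.8 / (72 × 1.3) × 0.85 = 2998.8 / 93.60 × 0.85 ≈ 27.2 mL/min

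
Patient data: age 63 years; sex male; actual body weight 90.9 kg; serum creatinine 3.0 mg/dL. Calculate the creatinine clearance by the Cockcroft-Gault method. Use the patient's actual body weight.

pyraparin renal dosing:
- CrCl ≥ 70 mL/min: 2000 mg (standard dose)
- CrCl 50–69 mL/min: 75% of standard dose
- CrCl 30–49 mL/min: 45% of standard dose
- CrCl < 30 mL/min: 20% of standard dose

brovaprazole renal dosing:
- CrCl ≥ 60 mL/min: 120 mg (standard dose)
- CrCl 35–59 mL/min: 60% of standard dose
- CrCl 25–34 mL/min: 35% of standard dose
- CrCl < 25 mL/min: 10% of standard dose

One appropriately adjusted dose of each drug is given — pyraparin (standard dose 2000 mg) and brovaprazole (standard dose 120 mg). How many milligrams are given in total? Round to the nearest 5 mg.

CrCl = (140 − 63) × 90.9 / (72 × 3) = 6999.3 / 216.00 ≈ 32.4 mL/min
CrCl ≈ 32 mL/min.
pyraparin: 30–49 mL/min → 45% of 2000 mg = 900 mg.
brovaprazole: 25–34 mL/min → 35% of 120 mg = 42 mg.
Total = 900 + 42 = 942 mg.

940 mg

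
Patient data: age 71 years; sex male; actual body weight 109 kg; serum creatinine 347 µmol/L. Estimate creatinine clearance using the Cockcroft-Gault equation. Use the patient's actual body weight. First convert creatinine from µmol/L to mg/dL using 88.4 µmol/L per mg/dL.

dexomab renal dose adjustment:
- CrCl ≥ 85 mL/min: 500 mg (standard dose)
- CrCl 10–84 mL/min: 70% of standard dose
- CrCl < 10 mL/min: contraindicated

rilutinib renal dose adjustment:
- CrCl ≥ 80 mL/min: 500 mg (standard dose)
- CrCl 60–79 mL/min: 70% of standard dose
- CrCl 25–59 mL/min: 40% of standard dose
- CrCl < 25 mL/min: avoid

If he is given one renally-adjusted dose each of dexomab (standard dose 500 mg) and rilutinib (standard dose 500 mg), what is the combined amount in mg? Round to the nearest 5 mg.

SCr = 347 / 88.4 = 3.925 mg/dL
CrCl = (140 − 71) × 109 / (72 × 3.925) = 7521.0 / 282.60 ≈ 26.6 mL/min
CrCl ≈ 27 mL/min.
dexomab: 10–84 mL/min → 70% of 500 mg = 350 mg.
rilutinib: 25–59 mL/min → 40% of 500 mg = 200 mg.
Total = 350 + 200 = 550 mg.

550 mg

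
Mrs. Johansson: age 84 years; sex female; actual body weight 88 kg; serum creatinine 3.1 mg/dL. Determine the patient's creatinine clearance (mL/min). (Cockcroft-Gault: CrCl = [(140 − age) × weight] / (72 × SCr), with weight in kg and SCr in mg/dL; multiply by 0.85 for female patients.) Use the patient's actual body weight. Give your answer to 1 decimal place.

CrCl = (140 − 84) × 88 / (72 × 3.1) × 0.85 = 4928.0 / 223.20 × 0.85 ≈ 18.8 mL/min

18.8 mL/min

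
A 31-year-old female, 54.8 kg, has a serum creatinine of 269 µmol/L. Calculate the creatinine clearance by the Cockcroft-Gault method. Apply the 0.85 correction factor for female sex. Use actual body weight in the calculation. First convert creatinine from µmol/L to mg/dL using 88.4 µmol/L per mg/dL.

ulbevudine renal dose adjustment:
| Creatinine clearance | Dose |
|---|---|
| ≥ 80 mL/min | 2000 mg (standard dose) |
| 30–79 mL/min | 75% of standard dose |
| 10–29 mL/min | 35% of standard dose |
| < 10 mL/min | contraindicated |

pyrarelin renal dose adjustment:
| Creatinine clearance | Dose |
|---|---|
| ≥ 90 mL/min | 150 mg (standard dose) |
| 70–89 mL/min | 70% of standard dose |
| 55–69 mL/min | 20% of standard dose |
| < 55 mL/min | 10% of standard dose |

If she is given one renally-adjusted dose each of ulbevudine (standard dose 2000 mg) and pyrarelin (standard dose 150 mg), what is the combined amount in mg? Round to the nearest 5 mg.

SCr = 269 / 88.4 = 3.043 mg/dL
CrCl = (140 − 31) × 54.8 / (72 × 3.043) × 0.85 = 5973.2 / 219.10 × 0.85 ≈ 23.2 mL/min
CrCl ≈ 23 mL/min.
ulbevudine: 10–29 mL/min → 35% of 2000 mg = 700 mg.
pyrarelin: < 55 mL/min → 10% of 150 mg = 15 mg.
Total = 700 + 15 = 715 mg.

715 mg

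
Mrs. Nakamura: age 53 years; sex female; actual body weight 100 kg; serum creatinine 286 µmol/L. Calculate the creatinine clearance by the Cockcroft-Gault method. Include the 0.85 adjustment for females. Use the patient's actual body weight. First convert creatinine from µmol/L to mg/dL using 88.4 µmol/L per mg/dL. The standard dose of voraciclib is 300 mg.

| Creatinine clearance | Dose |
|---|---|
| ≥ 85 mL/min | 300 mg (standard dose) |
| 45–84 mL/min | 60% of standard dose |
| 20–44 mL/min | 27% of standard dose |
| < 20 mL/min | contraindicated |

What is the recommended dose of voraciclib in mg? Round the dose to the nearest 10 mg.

80 mg

SCr = 286 / 88.4 = 3.235 mg/dL
CrCl = (140 − 53) × 100 / (72 × 3.235) × 0.85 = 8700.0 / 232.92 × 0.85 ≈ 31.7 mL/min
CrCl ≈ 32 mL/min → bracket 20–44 mL/min.
27% of 300 mg = 81 mg → 80 mg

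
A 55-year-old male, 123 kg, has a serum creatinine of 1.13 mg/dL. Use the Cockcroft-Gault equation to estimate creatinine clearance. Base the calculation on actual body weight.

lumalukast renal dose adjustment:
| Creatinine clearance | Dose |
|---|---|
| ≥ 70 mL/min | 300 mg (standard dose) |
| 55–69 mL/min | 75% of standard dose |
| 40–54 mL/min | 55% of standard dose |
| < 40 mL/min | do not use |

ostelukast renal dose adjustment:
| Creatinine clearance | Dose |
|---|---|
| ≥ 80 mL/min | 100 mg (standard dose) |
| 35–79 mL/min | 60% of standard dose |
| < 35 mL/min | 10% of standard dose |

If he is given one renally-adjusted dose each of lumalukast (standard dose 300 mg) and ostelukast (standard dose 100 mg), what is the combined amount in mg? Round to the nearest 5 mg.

400 mg

CrCl = (140 − 55) × 123 / (72 × 1.13) = 10455.0 / 81.36 ≈ 128.5 mL/min
CrCl ≈ 129 mL/min.
lumalukast: ≥ 70 mL/min → 100% of 300 mg = 300 mg.
ostelukast: ≥ 80 mL/min → 100% of 100 mg = 100 mg.
Total = 300 + 100 = 400 mg.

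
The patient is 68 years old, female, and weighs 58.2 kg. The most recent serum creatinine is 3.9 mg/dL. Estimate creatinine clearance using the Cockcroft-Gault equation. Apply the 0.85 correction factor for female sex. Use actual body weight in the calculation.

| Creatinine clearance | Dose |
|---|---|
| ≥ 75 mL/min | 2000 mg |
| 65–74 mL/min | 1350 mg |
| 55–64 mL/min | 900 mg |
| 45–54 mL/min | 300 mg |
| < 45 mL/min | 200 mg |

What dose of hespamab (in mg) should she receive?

200 mg

CrCl = (140 − 68) × 58.2 / (72 × 3.9) × 0.85 = 4190.4 / 280.80 × 0.85 ≈ 12.7 mL/min
CrCl ≈ 13 mL/min → bracket < 45 mL/min.
Dose for this bracket: 200 mg.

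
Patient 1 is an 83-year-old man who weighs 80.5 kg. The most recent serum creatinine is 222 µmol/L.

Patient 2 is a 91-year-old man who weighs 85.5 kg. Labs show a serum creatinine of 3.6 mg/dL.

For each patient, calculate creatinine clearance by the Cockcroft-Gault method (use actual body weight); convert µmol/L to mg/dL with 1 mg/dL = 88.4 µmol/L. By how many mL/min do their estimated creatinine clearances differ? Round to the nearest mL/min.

9 mL/min

Patient 1: SCr = 222 / 88.4 = 2.511 mg/dL
Patient 1: CrCl = (140 − 83) × 80.5 / (72 × 2.511) = 4588.5 / 180.79 ≈ 25.4 mL/min
Patient 2: CrCl = (140 − 91) × 85.5 / (72 × 3.6) = 4189.5 / 259.20 ≈ 16.2 mL/min
|25.4 − 16.2| = 9.2 mL/min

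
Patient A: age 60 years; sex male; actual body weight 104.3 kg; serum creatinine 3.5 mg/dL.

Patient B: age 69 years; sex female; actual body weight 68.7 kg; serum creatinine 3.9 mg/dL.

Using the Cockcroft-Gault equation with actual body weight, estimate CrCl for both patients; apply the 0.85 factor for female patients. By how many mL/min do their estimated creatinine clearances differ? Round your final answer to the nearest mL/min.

Patient A: CrCl = (140 − 60) × 104.3 / (72 × 3.5) = 8344.0 / 252.00 ≈ 33.1 mL/min
Patient B: CrCl = (140 − 69) × 68.7 / (72 × 3.9) × 0.85 = 4877.7 / 280.80 × 0.85 ≈ 14.8 mL/min
|33.1 − 14.8| = 18.3 mL/min

18 mL/min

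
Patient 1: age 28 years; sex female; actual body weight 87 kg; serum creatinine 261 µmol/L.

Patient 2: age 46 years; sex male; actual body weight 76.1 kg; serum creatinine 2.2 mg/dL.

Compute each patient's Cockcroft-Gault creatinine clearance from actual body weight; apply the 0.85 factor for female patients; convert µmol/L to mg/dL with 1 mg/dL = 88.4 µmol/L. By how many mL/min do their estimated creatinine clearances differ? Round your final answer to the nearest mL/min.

6 mL/min

Patient 1: SCr = 261 / 88.4 = 2.952 mg/dL
Patient 1: CrCl = (140 − 28) × 87 / (72 × 2.952) × 0.85 = 9744.0 / 212.54 × 0.85 ≈ 39.0 mL/min
Patient 2: CrCl = (140 − 46) × 76.1 / (72 × 2.2) = 7153.4 / 158.40 ≈ 45.2 mL/min
|39.0 − 45.2| = 6.2 mL/min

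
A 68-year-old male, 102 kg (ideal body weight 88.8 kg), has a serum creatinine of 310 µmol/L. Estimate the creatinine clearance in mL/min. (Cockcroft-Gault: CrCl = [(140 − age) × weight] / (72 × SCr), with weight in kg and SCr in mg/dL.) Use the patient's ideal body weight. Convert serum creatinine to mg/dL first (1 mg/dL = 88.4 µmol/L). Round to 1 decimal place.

25.3 mL/min

SCr = 310 / 88.4 = 3.507 mg/dL
CrCl = (140 − 68) × 88.8 / (72 × 3.507) = 6393.6 / 252.50 ≈ 25.3 mL/min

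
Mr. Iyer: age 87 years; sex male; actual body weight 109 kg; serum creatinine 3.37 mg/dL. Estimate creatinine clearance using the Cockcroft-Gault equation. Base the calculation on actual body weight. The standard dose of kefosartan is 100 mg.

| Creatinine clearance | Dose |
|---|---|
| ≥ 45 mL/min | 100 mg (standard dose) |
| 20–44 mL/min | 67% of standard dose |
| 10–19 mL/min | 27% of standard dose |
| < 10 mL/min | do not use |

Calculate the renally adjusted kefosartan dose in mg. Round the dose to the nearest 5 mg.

65 mg

CrCl = (140 − 87) × 109 / (72 × 3.37) = 5777.0 / 242.64 ≈ 23.8 mL/min
CrCl ≈ 24 mL/min → bracket 20–44 mL/min.
67% of 100 mg = 67 mg → 65 mg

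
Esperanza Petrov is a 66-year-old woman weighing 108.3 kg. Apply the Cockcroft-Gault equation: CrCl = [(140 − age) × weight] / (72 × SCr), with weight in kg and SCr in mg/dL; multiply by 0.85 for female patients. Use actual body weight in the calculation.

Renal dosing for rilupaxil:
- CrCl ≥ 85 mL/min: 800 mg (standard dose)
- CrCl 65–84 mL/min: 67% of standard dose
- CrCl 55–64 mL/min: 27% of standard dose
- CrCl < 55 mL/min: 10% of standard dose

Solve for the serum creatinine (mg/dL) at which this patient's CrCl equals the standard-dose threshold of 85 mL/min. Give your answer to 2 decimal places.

Standard dose requires CrCl ≥ 85 mL/min.
Set (140 − 66) × 108.3 × 0.85 / (72 × SCr) = 85
SCr = (140 − 66) × 108.3 × 0.85 / (72 × 85) = 1.113 mg/dL

1.11 mg/dL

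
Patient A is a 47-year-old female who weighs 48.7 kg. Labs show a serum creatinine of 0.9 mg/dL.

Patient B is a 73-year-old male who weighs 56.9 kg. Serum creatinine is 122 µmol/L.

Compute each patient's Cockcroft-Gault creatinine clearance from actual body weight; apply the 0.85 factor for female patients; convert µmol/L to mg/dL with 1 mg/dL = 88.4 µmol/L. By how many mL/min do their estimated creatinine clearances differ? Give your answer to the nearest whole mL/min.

21 mL/min

Patient A: CrCl = (140 − 47) × 48.7 / (72 × 0.9) × 0.85 = 4529.1 / 64.80 × 0.85 ≈ 59.4 mL/min
Patient B: SCr = 122 / 88.4 = 1.38 mg/dL
Patient B: CrCl = (140 − 73) × 56.9 / (72 × 1.38) = 3812.3 / 99.36 ≈ 38.4 mL/min
|59.4 − 38.4| = 21.0 mL/min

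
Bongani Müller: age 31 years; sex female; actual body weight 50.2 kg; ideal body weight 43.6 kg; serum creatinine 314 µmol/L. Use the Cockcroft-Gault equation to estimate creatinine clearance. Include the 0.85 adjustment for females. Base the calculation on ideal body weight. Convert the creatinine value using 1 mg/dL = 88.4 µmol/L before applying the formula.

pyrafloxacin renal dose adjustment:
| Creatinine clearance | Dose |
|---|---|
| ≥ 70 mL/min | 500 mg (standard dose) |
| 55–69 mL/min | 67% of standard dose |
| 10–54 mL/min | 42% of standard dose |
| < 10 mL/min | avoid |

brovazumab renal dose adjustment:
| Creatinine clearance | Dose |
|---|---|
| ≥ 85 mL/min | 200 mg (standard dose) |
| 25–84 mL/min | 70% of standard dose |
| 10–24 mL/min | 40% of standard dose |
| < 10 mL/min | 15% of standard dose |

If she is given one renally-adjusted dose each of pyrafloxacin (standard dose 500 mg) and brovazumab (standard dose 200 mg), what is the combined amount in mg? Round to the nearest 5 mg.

SCr = 314 / 88.4 = 3.552 mg/dL
CrCl = (140 − 31) × 43.6 / (72 × 3.552) × 0.85 = 4752.4 / 255.74 × 0.85 ≈ 15.8 mL/min
CrCl ≈ 16 mL/min.
pyrafloxacin: 10–54 mL/min → 42% of 500 mg = 210 mg.
brovazumab: 10–24 mL/min → 40% of 200 mg = 80 mg.
Total = 210 + 80 = 290 mg.

290 mg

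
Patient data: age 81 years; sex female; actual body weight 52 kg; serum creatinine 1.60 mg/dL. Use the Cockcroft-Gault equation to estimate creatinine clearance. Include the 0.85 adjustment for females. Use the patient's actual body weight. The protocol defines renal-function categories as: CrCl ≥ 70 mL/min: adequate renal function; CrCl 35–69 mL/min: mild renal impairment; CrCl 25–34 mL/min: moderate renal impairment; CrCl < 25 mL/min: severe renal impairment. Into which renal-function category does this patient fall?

severe renal impairment

CrCl = (140 − 81) × 52 / (72 × 1.6) × 0.85 = 3068.0 / 115.20 × 0.85 ≈ 22.6 mL/min
23 mL/min falls in the 'severe renal impairment' range.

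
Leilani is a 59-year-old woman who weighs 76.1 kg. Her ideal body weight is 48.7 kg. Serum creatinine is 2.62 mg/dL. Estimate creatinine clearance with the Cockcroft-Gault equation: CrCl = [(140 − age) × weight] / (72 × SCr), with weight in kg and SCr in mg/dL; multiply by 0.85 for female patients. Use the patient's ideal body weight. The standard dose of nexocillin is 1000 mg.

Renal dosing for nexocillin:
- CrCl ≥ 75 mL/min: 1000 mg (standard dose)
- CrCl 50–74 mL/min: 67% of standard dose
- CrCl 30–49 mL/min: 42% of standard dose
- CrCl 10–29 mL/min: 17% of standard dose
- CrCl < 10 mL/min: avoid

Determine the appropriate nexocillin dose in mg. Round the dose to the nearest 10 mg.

CrCl = (140 − 59) × 48.7 / (72 × 2.62) × 0.85 = 3944.7 / 188.64 × 0.85 ≈ 17.8 mL/min
CrCl ≈ 18 mL/min → bracket 10–29 mL/min.
17% of 1000 mg = 170 mg

170 mg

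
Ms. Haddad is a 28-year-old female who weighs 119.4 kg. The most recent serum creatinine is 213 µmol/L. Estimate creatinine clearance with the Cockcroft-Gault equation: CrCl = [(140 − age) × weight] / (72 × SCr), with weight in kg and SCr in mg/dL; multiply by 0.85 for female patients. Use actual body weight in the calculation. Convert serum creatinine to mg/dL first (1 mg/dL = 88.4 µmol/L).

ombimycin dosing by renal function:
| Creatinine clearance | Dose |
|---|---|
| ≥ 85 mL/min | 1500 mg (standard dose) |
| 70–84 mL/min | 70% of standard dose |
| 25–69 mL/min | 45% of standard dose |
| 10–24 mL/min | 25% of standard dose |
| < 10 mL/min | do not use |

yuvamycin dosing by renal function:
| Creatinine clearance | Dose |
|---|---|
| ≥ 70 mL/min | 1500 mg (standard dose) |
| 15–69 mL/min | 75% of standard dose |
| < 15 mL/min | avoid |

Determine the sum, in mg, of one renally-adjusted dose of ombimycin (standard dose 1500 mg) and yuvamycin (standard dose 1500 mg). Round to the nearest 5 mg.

1800 mg

SCr = 213 / 88.4 = 2.41 mg/dL
CrCl = (140 − 28) × 119.4 / (72 × 2.41) × 0.85 = 13372.8 / 173.52 × 0.85 ≈ 65.5 mL/min
CrCl ≈ 66 mL/min.
ombimycin: 25–69 mL/min → 45% of 1500 mg = 675 mg.
yuvamycin: 15–69 mL/min → 75% of 1500 mg = 1125 mg.
Total = 675 + 1125 = 1800 mg.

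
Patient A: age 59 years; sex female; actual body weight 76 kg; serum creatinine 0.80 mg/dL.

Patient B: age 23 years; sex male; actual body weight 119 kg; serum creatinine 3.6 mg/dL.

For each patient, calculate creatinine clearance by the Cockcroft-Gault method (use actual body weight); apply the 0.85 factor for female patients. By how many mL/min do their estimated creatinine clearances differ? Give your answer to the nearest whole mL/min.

Patient A: CrCl = (140 − 59) × 76 / (72 × 0.8) × 0.85 = 6156.0 / 57.60 × 0.85 ≈ 90.8 mL/min
Patient B: CrCl = (140 − 23) × 119 / (72 × 3.6) = 13923.0 / 259.20 ≈ 53.7 mL/min
|90.8 − 53.7| = 37.1 mL/min

37 mL/min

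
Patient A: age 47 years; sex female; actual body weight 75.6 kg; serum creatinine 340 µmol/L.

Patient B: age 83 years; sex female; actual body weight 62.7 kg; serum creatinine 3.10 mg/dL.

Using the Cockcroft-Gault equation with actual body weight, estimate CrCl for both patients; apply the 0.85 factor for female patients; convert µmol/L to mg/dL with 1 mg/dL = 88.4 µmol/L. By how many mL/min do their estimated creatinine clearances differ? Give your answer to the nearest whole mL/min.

8 mL/min

Patient A: SCr = 340 / 88.4 = 3.846 mg/dL
Patient A: CrCl = (140 − 47) × 75.6 / (72 × 3.846) × 0.85 = 7030.8 / 276.91 × 0.85 ≈ 21.6 mL/min
Patient B: CrCl = (140 − 83) × 62.7 / (72 × 3.1) × 0.85 = 3573.9 / 223.20 × 0.85 ≈ 13.6 mL/min
|21.6 − 13.6| = 8.0 mL/min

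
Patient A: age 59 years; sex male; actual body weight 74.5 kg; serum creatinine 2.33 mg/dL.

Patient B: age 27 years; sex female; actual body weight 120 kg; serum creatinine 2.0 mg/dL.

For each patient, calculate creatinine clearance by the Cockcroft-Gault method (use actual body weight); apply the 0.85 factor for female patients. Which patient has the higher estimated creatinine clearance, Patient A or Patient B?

Patient B

Patient A: CrCl = (140 − 59) × 74.5 / (72 × 2.33) = 6034.5 / 167.76 ≈ 36.0 mL/min
Patient B: CrCl = (140 − 27) × 120 / (72 × 2) × 0.85 = 13560.0 / 144.00 × 0.85 ≈ 80.0 mL/min
36.0 vs 80.0 mL/min → Patient B is higher.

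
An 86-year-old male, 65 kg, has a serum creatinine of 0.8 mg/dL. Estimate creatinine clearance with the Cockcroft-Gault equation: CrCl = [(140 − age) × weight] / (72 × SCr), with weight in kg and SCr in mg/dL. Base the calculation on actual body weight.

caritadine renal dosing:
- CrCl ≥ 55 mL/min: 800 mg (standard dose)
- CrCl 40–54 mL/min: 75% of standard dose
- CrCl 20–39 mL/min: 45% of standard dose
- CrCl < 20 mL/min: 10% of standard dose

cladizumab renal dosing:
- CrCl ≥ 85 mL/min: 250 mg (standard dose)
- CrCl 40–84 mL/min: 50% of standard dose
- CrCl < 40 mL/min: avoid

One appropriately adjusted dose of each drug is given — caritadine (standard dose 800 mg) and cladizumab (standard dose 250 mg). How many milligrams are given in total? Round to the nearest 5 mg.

CrCl = (140 − 86) × 65 / (72 × 0.8) = 3510.0 / 57.60 ≈ 60.9 mL/min
CrCl ≈ 61 mL/min.
caritadine: ≥ 55 mL/min → 100% of 800 mg = 800 mg.
cladizumab: 40–84 mL/min → 50% of 250 mg = 125 mg.
Total = 800 + 125 = 925 mg.

925 mg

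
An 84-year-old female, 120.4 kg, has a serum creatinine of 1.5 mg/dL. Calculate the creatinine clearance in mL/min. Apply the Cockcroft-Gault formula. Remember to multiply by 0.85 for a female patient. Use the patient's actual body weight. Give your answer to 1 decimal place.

CrCl = (140 − 84) × 120.4 / (72 × 1.5) × 0.85 = 6742.4 / 108.00 × 0.85 ≈ 53.1 mL/min

53.1 mL/min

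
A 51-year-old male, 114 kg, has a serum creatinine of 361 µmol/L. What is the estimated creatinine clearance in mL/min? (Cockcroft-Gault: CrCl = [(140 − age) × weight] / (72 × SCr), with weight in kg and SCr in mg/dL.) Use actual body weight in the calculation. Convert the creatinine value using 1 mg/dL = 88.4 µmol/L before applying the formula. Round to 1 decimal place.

SCr = 361 / 88.4 = 4.084 mg/dL
CrCl = (140 − 51) × 114 / (72 × 4.084) = 10146.0 / 294.05 ≈ 34.5 mL/min

34.5 mL/min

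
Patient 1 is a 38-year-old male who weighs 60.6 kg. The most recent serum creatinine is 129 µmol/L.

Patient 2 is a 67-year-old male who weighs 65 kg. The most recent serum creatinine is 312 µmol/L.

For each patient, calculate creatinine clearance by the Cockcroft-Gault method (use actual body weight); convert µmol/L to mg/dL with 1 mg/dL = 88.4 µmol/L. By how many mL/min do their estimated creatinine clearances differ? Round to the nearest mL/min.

40 mL/min

Patient 1: SCr = 129 / 88.4 = 1.459 mg/dL
Patient 1: CrCl = (140 − 38) × 60.6 / (72 × 1.459) = 6181.2 / 105.05 ≈ 58.8 mL/min
Patient 2: SCr = 312 / 88.4 = 3.529 mg/dL
Patient 2: CrCl = (140 − 67) × 65 / (72 × 3.529) = 4745.0 / 254.09 ≈ 18.7 mL/min
|58.8 − 18.7| = 40.1 mL/min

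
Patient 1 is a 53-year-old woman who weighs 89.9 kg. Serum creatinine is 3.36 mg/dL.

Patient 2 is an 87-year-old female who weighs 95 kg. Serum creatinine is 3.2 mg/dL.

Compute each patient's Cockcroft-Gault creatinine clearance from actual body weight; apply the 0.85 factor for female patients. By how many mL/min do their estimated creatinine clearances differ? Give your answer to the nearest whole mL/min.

9 mL/min

Patient 1: CrCl = (140 − 53) × 89.9 / (72 × 3.36) × 0.85 = 7821.3 / 241.92 × 0.85 ≈ 27.5 mL/min
Patient 2: CrCl = (140 − 87) × 95 / (72 × 3.2) × 0.85 = 5035.0 / 230.40 × 0.85 ≈ 18.6 mL/min
|27.5 − 18.6| = 8.9 mL/min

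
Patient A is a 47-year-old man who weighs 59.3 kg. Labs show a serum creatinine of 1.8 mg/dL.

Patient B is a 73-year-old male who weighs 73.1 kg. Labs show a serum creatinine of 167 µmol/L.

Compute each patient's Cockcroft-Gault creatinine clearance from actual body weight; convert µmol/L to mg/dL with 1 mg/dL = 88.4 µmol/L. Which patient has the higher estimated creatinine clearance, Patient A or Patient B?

Patient A

Patient A: CrCl = (140 − 47) × 59.3 / (72 × 1.8) = 5514.9 / 129.60 ≈ 42.6 mL/min
Patient B: SCr = 167 / 88.4 = 1.889 mg/dL
Patient B: CrCl = (140 − 73) × 73.1 / (72 × 1.889) = 4897.7 / 136.01 ≈ 36.0 mL/min
42.6 vs 36.0 mL/min → Patient A is higher.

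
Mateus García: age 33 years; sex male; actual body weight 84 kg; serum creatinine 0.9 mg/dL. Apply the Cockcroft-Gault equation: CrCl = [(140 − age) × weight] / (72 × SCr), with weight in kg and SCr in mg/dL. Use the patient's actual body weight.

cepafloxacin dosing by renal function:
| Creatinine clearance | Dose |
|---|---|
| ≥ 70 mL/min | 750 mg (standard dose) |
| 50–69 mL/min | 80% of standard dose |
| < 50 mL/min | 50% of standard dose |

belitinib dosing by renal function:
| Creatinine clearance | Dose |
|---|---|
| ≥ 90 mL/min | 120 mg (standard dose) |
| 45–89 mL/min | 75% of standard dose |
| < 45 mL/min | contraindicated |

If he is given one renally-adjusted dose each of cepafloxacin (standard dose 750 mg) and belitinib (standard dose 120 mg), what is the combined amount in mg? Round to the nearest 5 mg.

CrCl = (140 − 33) × 84 / (72 × 0.9) = 8988.0 / 64.80 ≈ 138.7 mL/min
CrCl ≈ 139 mL/min.
cepafloxacin: ≥ 70 mL/min → 100% of 750 mg = 750 mg.
belitinib: ≥ 90 mL/min → 100% of 120 mg = 120 mg.
Total = 750 + 120 = 870 mg.

870 mg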